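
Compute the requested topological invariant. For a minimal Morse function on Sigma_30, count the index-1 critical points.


A perfect Morse function has m_k = b_k.
For Sigma_30: b_0=1, b_1=2g=60, b_2=1.
Saddles m_1 = 2g = 60

60


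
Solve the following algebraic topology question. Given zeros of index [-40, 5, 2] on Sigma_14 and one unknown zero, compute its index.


Poincare-Hopf: sum of indices = chi(M).
chi(Sigma_14) = 2 - 2*14 = -26.
Sum of known indices = -33.
x = chi - (sum known) = -26 - (-33) = 7

7


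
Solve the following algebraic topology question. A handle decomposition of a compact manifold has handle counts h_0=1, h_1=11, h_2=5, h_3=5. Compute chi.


Handles of index k contribute (-1)^k to chi (same as CW cells).
chi = (1) + (-11) + (5) + (-5) = -10

-10


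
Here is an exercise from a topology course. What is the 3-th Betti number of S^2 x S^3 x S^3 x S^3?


Each S^d has Poincare polynomial 1 + t^d.
The product S^2 x S^3 x S^3 x S^3 has Poincare polynomial prod(1+t^d_i).
Expanding: b_0=1, b_2=1, b_3=3, b_5=3, b_6=3, b_8=3, b_9=1, b_11=1.
b_3 = 3

3


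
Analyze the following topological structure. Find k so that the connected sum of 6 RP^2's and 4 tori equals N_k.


Since a >= 1, the sum is non-orientable; each T^2 can be replaced by RP^2 # RP^2 (since T^2#RP^2 = 3RP^2).
Total crosscaps k = 6 + 2*4 = 14.
Check via chi: chi = 6*1 + 4*0 - (6+4-1)*2 = -12 = 2 - k = -12. Consistent.

14


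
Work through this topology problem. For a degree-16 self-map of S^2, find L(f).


On S^2: L(f) = tr(f_0*) + (-1)^2 tr(f_2*) = 1 + (-1)^2 * deg(f).
L(f) = 1 + (-1)^2 * 16 = 1 + 16 = 17

17


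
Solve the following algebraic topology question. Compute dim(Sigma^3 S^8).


Each suspension raises dimension by 1: Sigma S^n = S^{n+1}.
Sigma^3 S^8 = S^{8+3} = S^11

11


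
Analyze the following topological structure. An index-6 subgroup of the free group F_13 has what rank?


Nielsen-Schreier: an index-n subgroup of F_r is free of rank 1 + n(r-1).
Equivalently: chi(cover) = n*chi(base); chi(vee_r S^1) = 1 - 13 = -12.
chi(E) = 6*(-12) = -72; rank = 1 - chi(E) = 1 - (-72) = 73.
rank = 1 + 6*(13-1) = 1 + 72 = 73

73


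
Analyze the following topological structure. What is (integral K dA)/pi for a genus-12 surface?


Gauss-Bonnet: integral K dA = 2*pi*chi(M).
chi(Sigma_12) = 2 - 2*12 = -22.
(integral K dA)/pi = 2*chi = 2*(-22) = -44

-44


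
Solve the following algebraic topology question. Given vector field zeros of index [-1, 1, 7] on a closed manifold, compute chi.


Poincare-Hopf: chi(M) = sum of indices of zeros.
chi = (-1) + (1) + (7) = 7

7


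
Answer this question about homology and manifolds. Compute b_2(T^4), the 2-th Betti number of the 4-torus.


By the Kunneth formula, b_k(T^n) = C(n,k).
b_2(T^4) = C(4,2).
C(4,2) = 4!/(2!*2!) = 6

6


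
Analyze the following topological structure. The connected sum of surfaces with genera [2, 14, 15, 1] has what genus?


Genus is additive under connected sum of orientable surfaces.
g = 2 + 14 + 15 + 1 = 32

32


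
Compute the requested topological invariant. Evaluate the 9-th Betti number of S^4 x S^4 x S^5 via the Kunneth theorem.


Each S^d has Poincare polynomial 1 + t^d.
The product S^4 x S^4 x S^5 has Poincare polynomial prod(1+t^d_i).
Expanding: b_0=1, b_4=2, b_5=1, b_8=1, b_9=2, b_13=1.
b_9 = 2

2


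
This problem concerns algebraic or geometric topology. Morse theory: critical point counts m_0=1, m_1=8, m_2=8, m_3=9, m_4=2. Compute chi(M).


Morse theory: chi(M) = sum_k (-1)^k m_k where m_k = #(index-k critical points).
= (1) + (-8) + (8) + (-9) + (2) = -6

-6


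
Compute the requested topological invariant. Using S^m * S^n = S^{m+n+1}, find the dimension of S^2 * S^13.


Join of spheres: S^m * S^n = S^{m+n+1}.
dim = 2 + 13 + 1 = 16

16


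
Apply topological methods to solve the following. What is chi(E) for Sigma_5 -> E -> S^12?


chi(S^12) = 2 (n even), chi(Sigma_5) = 2 - 2*5 = -8.
chi(E) = 2 * (-8) = -16

-16


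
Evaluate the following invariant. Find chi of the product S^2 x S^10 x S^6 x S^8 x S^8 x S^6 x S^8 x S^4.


chi is multiplicative: chi(X x Y) = chi(X) chi(Y).
Each even-dim sphere has chi = 2. There are 8 factors.
chi = 2^8 = 256

256


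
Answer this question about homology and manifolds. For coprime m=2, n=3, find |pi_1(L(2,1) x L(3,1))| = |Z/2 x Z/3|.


pi_1(X x Y) = pi_1(X) x pi_1(Y).
pi_1(L(2,1)) = Z/2, pi_1(L(3,1)) = Z/3.
|Z/2 x Z/3| = 2 * 3 = 6

6


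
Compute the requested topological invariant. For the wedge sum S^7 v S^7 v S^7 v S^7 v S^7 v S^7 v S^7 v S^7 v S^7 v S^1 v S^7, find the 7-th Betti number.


For a wedge of spheres, H_k (k>0) is free on one generator per sphere of dimension k.
Spheres of dimension 7: count = 10.
b_7 = 10

10


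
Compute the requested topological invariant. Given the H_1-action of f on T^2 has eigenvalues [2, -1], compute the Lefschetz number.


For a torus self-map: L(f) = det(I - A) where A acts on H_1.
L(f) = (1-2) * (1--1) = -1 * 2 = -2

-2


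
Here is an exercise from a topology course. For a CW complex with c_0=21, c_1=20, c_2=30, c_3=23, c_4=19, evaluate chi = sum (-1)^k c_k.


chi = sum_k (-1)^k c_k.
= (-1)^0*21 + (-1)^1*20 + (-1)^2*30 + (-1)^3*23 + (-1)^4*19
= (21) + (-20) + (30) + (-23) + (19)
= 27

27


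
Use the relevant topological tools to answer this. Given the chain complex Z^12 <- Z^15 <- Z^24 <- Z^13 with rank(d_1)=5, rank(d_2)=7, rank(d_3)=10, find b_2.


rank H_k = rank(ker d_k) - rank(im d_{k+1}).
rank(ker d_2) = rank(C_2) - rank(d_2) = 24 - 7 = 17.
rank(im d_{2+1}) = 10.
rank H_2 = 17 - 10 = 7

7


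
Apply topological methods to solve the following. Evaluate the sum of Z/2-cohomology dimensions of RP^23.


H^k(RP^23; Z/2) = Z/2 for each 0 <= k <= 23.
Total dimension = 23 + 1 = 24

24


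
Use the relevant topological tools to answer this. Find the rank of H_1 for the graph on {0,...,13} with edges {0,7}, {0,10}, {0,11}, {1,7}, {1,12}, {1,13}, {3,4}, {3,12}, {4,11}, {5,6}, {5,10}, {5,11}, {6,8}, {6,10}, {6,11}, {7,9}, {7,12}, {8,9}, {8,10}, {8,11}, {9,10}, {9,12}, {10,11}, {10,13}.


b_1 = E - V + (number of components).
E = 24, V = 14, components = 2.
b_1 = 24 - 14 + 2 = 12

12


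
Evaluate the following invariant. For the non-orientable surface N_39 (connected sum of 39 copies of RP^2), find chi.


For a non-orientable closed surface with k crosscaps: chi = 2 - k.
Here k = 39.
chi = 2 - 39 = -37

-37


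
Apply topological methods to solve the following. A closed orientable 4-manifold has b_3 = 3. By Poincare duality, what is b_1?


Poincare duality for closed orientable n-manifolds: b_k = b_{n-k}.
Here n = 4, so b_1 = b_3 = 3

3


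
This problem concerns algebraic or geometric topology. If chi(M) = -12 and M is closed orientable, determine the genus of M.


chi = 2 - 2g for closed orientable surfaces.
-12 = 2 - 2g
2g = 2 - (-12) = 14
g = 7

7


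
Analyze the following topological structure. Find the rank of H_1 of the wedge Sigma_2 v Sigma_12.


For a wedge: H_1(A v B) = H_1(A) + H_1(B).
b_1(Sigma_2) = 4, b_1(Sigma_12) = 24.
b_1 = 4 + 24 = 28

28


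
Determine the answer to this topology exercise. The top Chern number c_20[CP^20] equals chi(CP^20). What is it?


For any closed oriented manifold, <e(TM),[M]> = chi(M).
chi(CP^20) = 20+1 = 21

21


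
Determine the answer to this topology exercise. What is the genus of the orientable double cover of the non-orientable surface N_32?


chi(N_32) = 2 - 32 = -30.
Double cover: chi(Sigma_g) = 2 * chi(N_32) = 2*(-30) = -60.
2 - 2g = -60, so g = (2 - (-60))/2 = 62/2 = 31

31


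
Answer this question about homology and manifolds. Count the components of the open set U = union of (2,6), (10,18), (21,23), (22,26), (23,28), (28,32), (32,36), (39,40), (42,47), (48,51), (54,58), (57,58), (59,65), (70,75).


Sort and merge overlapping open intervals.
Merged: (2,6), (10,18), (21,28), (28,32), (32,36), (39,40), (42,47), (48,51), (54,58), (59,65), (70,75).
Number of components = 11

11


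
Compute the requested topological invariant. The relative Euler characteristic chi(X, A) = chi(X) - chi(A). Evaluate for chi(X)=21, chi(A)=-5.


Relative Euler characteristic: chi(X, A) = chi(X) - chi(A).
= 21 - (-5) = 26

26


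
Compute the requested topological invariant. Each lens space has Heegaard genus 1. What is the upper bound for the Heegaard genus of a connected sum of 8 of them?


Heegaard genus satisfies g(A#B) <= g(A) + g(B).
Each lens space has g = 1.
Upper bound: 8 * 1 = 8

8


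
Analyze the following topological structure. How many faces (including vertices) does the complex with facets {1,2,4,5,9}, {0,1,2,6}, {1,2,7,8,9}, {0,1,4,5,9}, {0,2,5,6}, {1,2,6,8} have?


Each maximal simplex on m vertices has 2^m - 1 nonempty faces.
Take the union (dedupe shared faces).
Total distinct faces = 90

90


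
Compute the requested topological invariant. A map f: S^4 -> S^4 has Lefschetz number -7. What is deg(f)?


L(f) = 1 + (-1)^4 deg(f) on S^4.
-7 = 1 + (-1)^4 * deg(f)
(-1)^4 * deg(f) = -8
deg(f) = -8

-8


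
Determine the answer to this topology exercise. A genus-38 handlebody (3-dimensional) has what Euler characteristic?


A genus-g handlebody deformation retracts to a wedge of g circles.
chi(vee_g S^1) = 1 - g.
chi(H_38) = 1 - 38 = -37

-37


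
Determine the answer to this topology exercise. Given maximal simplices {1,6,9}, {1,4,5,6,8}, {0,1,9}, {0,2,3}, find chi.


Enumerate all faces; f-vector: f_0=9, f_1=17, f_2=13, f_3=5, f_4=1.
chi = sum (-1)^k f_k = 1

1


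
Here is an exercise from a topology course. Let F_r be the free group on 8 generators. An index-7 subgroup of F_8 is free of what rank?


Nielsen-Schreier: an index-n subgroup of F_r is free of rank 1 + n(r-1).
Equivalently: chi(cover) = n*chi(base); chi(vee_r S^1) = 1 - 8 = -7.
chi(E) = 7*(-7) = -49; rank = 1 - chi(E) = 1 - (-49) = 50.
rank = 1 + 7*(8-1) = 1 + 49 = 50

50


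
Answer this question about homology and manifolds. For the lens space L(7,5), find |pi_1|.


pi_1(L(p,q)) = Z/pZ for any q coprime to p.
|pi_1(L(7,5))| = 7

7


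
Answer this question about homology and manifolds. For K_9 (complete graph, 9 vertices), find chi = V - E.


K_9: V = 9, E = C(9,2) = 36.
chi = V - E = 9 - 36 = -27

-27


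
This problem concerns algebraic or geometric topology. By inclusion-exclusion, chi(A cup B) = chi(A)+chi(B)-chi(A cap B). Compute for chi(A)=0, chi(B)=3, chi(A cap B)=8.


chi(A cup B) = chi(A) + chi(B) - chi(A cap B)
= 0 + (3) - (8)
= -5

-5


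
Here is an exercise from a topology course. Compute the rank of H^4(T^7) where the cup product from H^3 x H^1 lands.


Cup product: H^p x H^q -> H^{p+q}; here p+q = 3+1 = 4.
rank H^k(T^n) = C(n,k).
C(7,4) = 35

35


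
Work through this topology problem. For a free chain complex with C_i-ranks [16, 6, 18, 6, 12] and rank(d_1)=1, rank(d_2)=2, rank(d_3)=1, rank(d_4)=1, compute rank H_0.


rank H_k = rank(ker d_k) - rank(im d_{k+1}).
rank(ker d_0) = rank(C_0) - rank(d_0) = 16 - 0 = 16.
rank(im d_{0+1}) = 1.
rank H_0 = 16 - 1 = 15

15


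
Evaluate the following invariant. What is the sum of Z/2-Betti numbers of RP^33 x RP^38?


dim H^*(RP^n; Z/2) = n+1 (one Z/2 in each degree 0..n).
Total Betti number is multiplicative.
Total = (33+1) * (38+1) = 34 * 39 = 1326

1326


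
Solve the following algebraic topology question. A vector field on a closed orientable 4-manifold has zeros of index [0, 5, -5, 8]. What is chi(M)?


Poincare-Hopf: chi(M) = sum of indices of zeros.
chi = (0) + (5) + (-5) + (8) = 8

8


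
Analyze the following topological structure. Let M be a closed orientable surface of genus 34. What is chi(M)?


For a closed orientable surface of genus g: chi = 2 - 2g.
Here g = 34.
chi = 2 - 2*34 = 2 - 68 = -66

-66


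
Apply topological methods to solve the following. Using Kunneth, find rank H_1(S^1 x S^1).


Each S^d has Poincare polynomial 1 + t^d.
The product S^1 x S^1 has Poincare polynomial prod(1+t^d_i).
Expanding: b_0=1, b_1=2, b_2=1.
b_1 = 2

2


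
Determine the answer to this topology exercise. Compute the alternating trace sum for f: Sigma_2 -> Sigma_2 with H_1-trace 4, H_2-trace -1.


L(f) = tr(f_0*) - tr(f_1*) + tr(f_2*).
= 1 - (4) + (-1)
= -4

-4


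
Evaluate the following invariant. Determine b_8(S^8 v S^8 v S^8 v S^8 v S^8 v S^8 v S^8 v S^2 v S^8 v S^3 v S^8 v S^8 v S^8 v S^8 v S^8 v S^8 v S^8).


For a wedge of spheres, H_k (k>0) is free on one generator per sphere of dimension k.
Spheres of dimension 8: count = 15.
b_8 = 15

15


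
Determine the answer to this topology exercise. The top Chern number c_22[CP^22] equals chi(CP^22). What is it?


For any closed oriented manifold, <e(TM),[M]> = chi(M).
chi(CP^22) = 22+1 = 23

23


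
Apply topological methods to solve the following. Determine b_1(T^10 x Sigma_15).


pi_1(A x B) = pi_1(A) x pi_1(B); rank of abelianization = b_1.
b_1(T^10) = 10, b_1(Sigma_15) = 2*15 = 30.
b_1(product) = 10 + 30 = 40

40


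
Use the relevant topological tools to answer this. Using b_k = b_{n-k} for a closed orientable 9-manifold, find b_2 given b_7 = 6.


Poincare duality for closed orientable n-manifolds: b_k = b_{n-k}.
Here n = 9, so b_2 = b_7 = 6

6


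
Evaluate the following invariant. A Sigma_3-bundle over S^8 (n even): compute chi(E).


chi(S^8) = 2 (n even), chi(Sigma_3) = 2 - 2*3 = -4.
chi(E) = 2 * (-4) = -8

-8


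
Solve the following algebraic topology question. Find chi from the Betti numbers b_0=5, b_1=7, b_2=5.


chi = sum_k (-1)^k b_k.
= (5) + (-7) + (5)
= 3

3


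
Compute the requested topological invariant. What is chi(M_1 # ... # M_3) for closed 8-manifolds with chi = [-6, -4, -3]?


For n-manifolds: chi(A#B) = chi(A) + chi(B) - chi(S^8).
chi(S^8) = 1 + (-1)^8 = 2.
chi(#) = (sum chi_i) - (3-1)*chi(S^8) = -13 - 2*2 = -17

-17


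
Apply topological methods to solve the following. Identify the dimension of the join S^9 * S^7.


Join of spheres: S^m * S^n = S^{m+n+1}.
dim = 9 + 7 + 1 = 17

17


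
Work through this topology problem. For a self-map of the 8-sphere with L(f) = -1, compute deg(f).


L(f) = 1 + (-1)^8 deg(f) on S^8.
-1 = 1 + (-1)^8 * deg(f)
(-1)^8 * deg(f) = -2
deg(f) = -2

-2


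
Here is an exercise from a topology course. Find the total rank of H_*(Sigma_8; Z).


For Sigma_8: b_0 = 1, b_1 = 2g = 16, b_2 = 1.
Total = 1 + 16 + 1 = 18

18


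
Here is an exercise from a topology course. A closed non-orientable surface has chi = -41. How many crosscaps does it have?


chi = 2 - k for closed non-orientable surfaces with k crosscaps.
-41 = 2 - k
k = 2 - (-41) = 43

43


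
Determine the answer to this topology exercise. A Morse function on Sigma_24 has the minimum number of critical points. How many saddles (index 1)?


A perfect Morse function has m_k = b_k.
For Sigma_24: b_0=1, b_1=2g=48, b_2=1.
Saddles m_1 = 2g = 48

48


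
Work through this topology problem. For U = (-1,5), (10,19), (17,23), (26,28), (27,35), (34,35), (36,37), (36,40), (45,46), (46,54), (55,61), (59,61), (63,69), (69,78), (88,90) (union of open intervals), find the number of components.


Sort and merge overlapping open intervals.
Merged: (-1,5), (10,23), (26,35), (36,40), (45,46), (46,54), (55,61), (63,69), (69,78), (88,90).
Number of components = 10

10


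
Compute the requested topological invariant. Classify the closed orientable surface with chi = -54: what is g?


chi = 2 - 2g for closed orientable surfaces.
-54 = 2 - 2g
2g = 2 - (-54) = 56
g = 28

28


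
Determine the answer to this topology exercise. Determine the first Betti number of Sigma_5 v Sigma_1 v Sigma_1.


For a wedge X v Y: reduced H_k(X v Y) = H_k(X) + H_k(Y).
Each Sigma_g contributes b_1 = 2g.
b_1 = 10 + 2 + 2 = 14

14


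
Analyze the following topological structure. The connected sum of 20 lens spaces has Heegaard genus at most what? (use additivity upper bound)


Heegaard genus satisfies g(A#B) <= g(A) + g(B).
Each lens space has g = 1.
Upper bound: 20 * 1 = 20

20


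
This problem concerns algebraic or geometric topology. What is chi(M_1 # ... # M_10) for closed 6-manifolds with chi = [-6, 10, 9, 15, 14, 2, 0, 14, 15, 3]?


For n-manifolds: chi(A#B) = chi(A) + chi(B) - chi(S^6).
chi(S^6) = 1 + (-1)^6 = 2.
chi(#) = (sum chi_i) - (10-1)*chi(S^6) = 76 - 9*2 = 58

58


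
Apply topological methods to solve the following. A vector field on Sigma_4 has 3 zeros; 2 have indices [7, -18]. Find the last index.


Poincare-Hopf: sum of indices = chi(M).
chi(Sigma_4) = 2 - 2*4 = -6.
Sum of known indices = -11.
x = chi - (sum known) = -6 - (-11) = 5

5


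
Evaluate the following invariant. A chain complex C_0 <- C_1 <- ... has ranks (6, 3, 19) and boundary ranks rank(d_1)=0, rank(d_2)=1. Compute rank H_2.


rank H_k = rank(ker d_k) - rank(im d_{k+1}).
rank(ker d_2) = rank(C_2) - rank(d_2) = 19 - 1 = 18.
rank(im d_{2+1}) = 0.
rank H_2 = 18 - 0 = 18

18


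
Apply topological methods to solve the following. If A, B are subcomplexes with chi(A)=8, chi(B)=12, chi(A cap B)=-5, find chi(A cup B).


chi(A cup B) = chi(A) + chi(B) - chi(A cap B)
= 8 + (12) - (-5)
= 25

25


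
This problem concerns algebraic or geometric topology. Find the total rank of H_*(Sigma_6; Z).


For Sigma_6: b_0 = 1, b_1 = 2g = 12, b_2 = 1.
Total = 1 + 12 + 1 = 14

14


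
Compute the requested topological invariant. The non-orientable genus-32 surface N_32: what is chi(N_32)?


For a non-orientable closed surface with k crosscaps: chi = 2 - k.
Here k = 32.
chi = 2 - 32 = -30

-30


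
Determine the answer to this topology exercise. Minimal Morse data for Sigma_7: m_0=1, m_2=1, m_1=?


A perfect Morse function has m_k = b_k.
For Sigma_7: b_0=1, b_1=2g=14, b_2=1.
Saddles m_1 = 2g = 14

14


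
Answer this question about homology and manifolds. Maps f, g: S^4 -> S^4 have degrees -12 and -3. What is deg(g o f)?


Degree is multiplicative under composition: deg(g o f) = deg(g) * deg(f).
= -3 * -12 = 36

36


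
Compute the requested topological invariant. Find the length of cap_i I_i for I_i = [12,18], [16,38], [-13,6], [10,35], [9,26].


Intersection = [max(a_i), min(b_i)] = [16, 6].
Since 16 > 6, the intersection is empty.
Length = 0

0


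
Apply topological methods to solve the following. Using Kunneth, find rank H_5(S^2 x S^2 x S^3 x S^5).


Each S^d has Poincare polynomial 1 + t^d.
The product S^2 x S^2 x S^3 x S^5 has Poincare polynomial prod(1+t^d_i).
Expanding: b_0=1, b_2=2, b_3=1, b_4=1, b_5=3, b_7=3, b_8=1, b_9=1, b_10=2, b_12=1.
b_5 = 3

3


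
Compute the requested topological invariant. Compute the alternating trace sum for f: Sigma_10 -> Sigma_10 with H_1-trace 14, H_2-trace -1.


L(f) = tr(f_0*) - tr(f_1*) + tr(f_2*).
= 1 - (14) + (-1)
= -14

-14


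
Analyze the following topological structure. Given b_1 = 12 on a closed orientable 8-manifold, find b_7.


Poincare duality for closed orientable n-manifolds: b_k = b_{n-k}.
Here n = 8, so b_7 = b_1 = 12

12


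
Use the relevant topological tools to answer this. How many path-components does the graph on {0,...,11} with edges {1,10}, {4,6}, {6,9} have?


Run DFS/union-find over 12 vertices.
V = 12, E = 3.
Number of components = 9

9


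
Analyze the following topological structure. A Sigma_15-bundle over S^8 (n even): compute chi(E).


chi(S^8) = 2 (n even), chi(Sigma_15) = 2 - 2*15 = -28.
chi(E) = 2 * (-28) = -56

-56


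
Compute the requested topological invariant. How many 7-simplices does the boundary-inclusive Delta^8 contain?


Delta^8 has 8+1 vertices. A 7-face is a choice of 7+1 vertices.
f_7 = C(8+1, 7+1) = C(9,8) = 9

9


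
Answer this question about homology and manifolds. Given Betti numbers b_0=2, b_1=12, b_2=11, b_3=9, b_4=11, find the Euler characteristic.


chi = sum_k (-1)^k b_k.
= (2) + (-12) + (11) + (-9) + (11)
= 3

3


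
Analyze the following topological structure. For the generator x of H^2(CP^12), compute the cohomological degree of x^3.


|x| = 2 in H^*(CP^n).
|x^3| = 3 * |x| = 3 * 2 = 6

6


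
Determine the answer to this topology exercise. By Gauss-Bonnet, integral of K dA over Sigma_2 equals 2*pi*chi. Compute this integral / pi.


Gauss-Bonnet: integral K dA = 2*pi*chi(M).
chi(Sigma_2) = 2 - 2*2 = -2.
(integral K dA)/pi = 2*chi = 2*(-2) = -4

-4


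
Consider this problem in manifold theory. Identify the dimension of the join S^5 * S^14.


Join of spheres: S^m * S^n = S^{m+n+1}.
dim = 5 + 14 + 1 = 20

20


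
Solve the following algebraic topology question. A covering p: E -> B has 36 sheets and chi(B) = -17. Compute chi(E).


For a finite covering: chi(E) = (number of sheets) * chi(B).
chi(E) = 36 * (-17) = -612

-612


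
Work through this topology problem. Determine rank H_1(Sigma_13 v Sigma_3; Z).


For a wedge: H_1(A v B) = H_1(A) + H_1(B).
b_1(Sigma_13) = 26, b_1(Sigma_3) = 6.
b_1 = 26 + 6 = 32

32


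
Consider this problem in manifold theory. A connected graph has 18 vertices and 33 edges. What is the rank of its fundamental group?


For a connected graph: rank(pi_1) = b_1 = E - V + 1 = 1 - chi.
chi = V - E = 18 - 33 = -15.
rank = 1 - (-15) = 33 - 18 + 1 = 16

16


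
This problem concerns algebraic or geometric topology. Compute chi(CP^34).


CP^34 has one cell in each even dimension 0, 2, ..., 2*34 (34+1 cells total).
All cells are even-dimensional, so chi = number of cells.
chi = 34 + 1 = 35

35


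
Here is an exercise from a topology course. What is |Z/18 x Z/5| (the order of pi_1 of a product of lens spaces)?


pi_1(X x Y) = pi_1(X) x pi_1(Y).
pi_1(L(18,1)) = Z/18, pi_1(L(5,1)) = Z/5.
|Z/18 x Z/5| = 18 * 5 = 90

90


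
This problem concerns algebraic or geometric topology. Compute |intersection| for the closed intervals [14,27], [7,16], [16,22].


Intersection = [max(a_i), min(b_i)] = [16, 16].
Length = 16 - 16 = 0

0


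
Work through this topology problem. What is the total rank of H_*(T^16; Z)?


b_k(T^16) = C(16,k), so the sum over k is sum_k C(16,k) = 2^16.
Total = 2^16 = 65536

65536


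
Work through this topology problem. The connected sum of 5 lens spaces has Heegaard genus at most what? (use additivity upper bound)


Heegaard genus satisfies g(A#B) <= g(A) + g(B).
Each lens space has g = 1.
Upper bound: 5 * 1 = 5

5


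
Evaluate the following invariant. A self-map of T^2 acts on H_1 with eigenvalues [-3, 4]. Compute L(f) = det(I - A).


For a torus self-map: L(f) = det(I - A) where A acts on H_1.
L(f) = (1--3) * (1-4) = 4 * -3 = -12

-12


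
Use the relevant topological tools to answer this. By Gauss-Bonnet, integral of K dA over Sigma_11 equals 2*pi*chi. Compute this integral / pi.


Gauss-Bonnet: integral K dA = 2*pi*chi(M).
chi(Sigma_11) = 2 - 2*11 = -20.
(integral K dA)/pi = 2*chi = 2*(-20) = -40

-40


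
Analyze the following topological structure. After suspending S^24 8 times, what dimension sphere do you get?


Each suspension raises dimension by 1: Sigma S^n = S^{n+1}.
Sigma^8 S^24 = S^{24+8} = S^32

32


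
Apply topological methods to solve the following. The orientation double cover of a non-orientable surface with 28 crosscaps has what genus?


chi(N_28) = 2 - 28 = -26.
Double cover: chi(Sigma_g) = 2 * chi(N_28) = 2*(-26) = -52.
2 - 2g = -52, so g = (2 - (-52))/2 = 54/2 = 27

27


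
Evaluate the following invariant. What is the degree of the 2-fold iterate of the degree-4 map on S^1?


deg(f) = 4. Degree is multiplicative: deg(f^2) = (deg f)^2.
deg(f^2) = (4)^2 = 16

16


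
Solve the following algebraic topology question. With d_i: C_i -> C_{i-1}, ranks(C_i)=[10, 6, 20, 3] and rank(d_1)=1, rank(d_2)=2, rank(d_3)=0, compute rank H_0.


rank H_k = rank(ker d_k) - rank(im d_{k+1}).
rank(ker d_0) = rank(C_0) - rank(d_0) = 10 - 0 = 10.
rank(im d_{0+1}) = 1.
rank H_0 = 10 - 1 = 9

9


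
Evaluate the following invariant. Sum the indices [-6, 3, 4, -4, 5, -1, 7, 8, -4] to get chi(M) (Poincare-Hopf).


Poincare-Hopf: chi(M) = sum of indices of zeros.
chi = (-6) + (3) + (4) + (-4) + (5) + (-1) + (7) + (8) + (-4) = 12

12


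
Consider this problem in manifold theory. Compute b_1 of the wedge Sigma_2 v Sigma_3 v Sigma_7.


For a wedge X v Y: reduced H_k(X v Y) = H_k(X) + H_k(Y).
Each Sigma_g contributes b_1 = 2g.
b_1 = 4 + 6 + 14 = 24

24


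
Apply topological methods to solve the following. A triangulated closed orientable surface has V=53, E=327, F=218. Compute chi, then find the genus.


chi = V - E + F = 53 - 327 + 218 = -56
For orientable closed surface: chi = 2 - 2g, so g = (2 - chi)/2.
g = (2 - (-56)) / 2 = 58 / 2 = 29

29


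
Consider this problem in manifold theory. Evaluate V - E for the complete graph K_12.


K_12: V = 12, E = C(12,2) = 66.
chi = V - E = 12 - 66 = -54

-54


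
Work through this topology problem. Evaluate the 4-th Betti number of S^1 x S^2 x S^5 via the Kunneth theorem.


Each S^d has Poincare polynomial 1 + t^d.
The product S^1 x S^2 x S^5 has Poincare polynomial prod(1+t^d_i).
Expanding: b_0=1, b_1=1, b_2=1, b_3=1, b_5=1, b_6=1, b_7=1, b_8=1.
b_4 = 0

0


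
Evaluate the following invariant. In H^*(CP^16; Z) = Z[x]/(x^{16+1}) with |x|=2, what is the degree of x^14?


|x| = 2 in H^*(CP^n).
|x^14| = 14 * |x| = 14 * 2 = 28

28


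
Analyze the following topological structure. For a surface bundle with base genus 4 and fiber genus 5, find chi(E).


For a fiber bundle F -> E -> B (with CW structure): chi(E) = chi(B) * chi(F).
chi(Sigma_4) = -6, chi(Sigma_5) = -8.
chi(E) = (-6) * (-8) = 48

48


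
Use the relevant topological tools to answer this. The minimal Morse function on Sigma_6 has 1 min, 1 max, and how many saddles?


A perfect Morse function has m_k = b_k.
For Sigma_6: b_0=1, b_1=2g=12, b_2=1.
Saddles m_1 = 2g = 12

12


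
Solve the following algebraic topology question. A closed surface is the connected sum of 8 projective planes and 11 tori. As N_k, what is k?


Since a >= 1, the sum is non-orientable; each T^2 can be replaced by RP^2 # RP^2 (since T^2#RP^2 = 3RP^2).
Total crosscaps k = 8 + 2*11 = 30.
Check via chi: chi = 8*1 + 11*0 - (8+11-1)*2 = -28 = 2 - k = -28. Consistent.

30


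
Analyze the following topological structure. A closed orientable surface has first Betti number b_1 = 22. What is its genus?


For a closed orientable surface: b_1 = 2g.
22 = 2g
g = 22 / 2 = 11

11


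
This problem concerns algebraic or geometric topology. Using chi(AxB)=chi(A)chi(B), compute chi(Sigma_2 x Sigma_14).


chi(Sigma_2) = 2 - 2*2 = -2
chi(Sigma_14) = 2 - 2*14 = -26
chi(product) = (-2) * (-26) = 52

52


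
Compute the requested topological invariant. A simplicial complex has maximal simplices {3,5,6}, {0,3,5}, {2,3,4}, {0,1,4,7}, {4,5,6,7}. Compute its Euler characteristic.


Enumerate all faces; f-vector: f_0=8, f_1=18, f_2=11, f_3=2.
chi = sum (-1)^k f_k = -1

-1


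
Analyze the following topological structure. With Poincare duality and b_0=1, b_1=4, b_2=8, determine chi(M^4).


By Poincare duality b_k = b_{4-k}, so full Betti numbers: b_0=1, b_1=4, b_2=8, b_3=4, b_4=1.
chi = sum (-1)^k b_k = 2

2


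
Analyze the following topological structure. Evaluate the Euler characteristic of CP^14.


CP^14 has one cell in each even dimension 0, 2, ..., 2*14 (14+1 cells total).
All cells are even-dimensional, so chi = number of cells.
chi = 14 + 1 = 15

15


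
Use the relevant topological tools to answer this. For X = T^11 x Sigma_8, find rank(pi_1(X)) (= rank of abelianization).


pi_1(A x B) = pi_1(A) x pi_1(B); rank of abelianization = b_1.
b_1(T^11) = 11, b_1(Sigma_8) = 2*8 = 16.
b_1(product) = 11 + 16 = 27

27


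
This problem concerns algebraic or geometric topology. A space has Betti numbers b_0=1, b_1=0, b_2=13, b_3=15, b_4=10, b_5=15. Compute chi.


chi = sum_k (-1)^k b_k.
= (1) + (0) + (13) + (-15) + (10) + (-15)
= -6

-6


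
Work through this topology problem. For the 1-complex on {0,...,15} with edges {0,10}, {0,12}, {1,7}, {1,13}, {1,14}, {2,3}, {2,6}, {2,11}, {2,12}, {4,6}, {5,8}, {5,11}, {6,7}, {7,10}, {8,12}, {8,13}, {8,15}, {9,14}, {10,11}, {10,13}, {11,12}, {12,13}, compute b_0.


Run DFS/union-find over 16 vertices.
V = 16, E = 22.
Number of components = 1

1


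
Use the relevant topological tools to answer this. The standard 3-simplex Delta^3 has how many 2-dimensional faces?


Delta^3 has 3+1 vertices. A 2-face is a choice of 2+1 vertices.
f_2 = C(3+1, 2+1) = C(4,3) = 4

4


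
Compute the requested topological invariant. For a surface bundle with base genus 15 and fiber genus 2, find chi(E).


For a fiber bundle F -> E -> B (with CW structure): chi(E) = chi(B) * chi(F).
chi(Sigma_15) = -28, chi(Sigma_2) = -2.
chi(E) = (-28) * (-2) = 56

56


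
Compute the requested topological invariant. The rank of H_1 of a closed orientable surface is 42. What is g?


For a closed orientable surface: b_1 = 2g.
42 = 2g
g = 42 / 2 = 21

21


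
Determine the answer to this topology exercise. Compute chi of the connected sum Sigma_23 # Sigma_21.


chi(Sigma_23) = 2 - 2*23 = -44
chi(Sigma_21) = 2 - 2*21 = -40
For surfaces: chi(A#B) = chi(A) + chi(B) - 2.
chi = -44 + -40 - 2 = -86

-86


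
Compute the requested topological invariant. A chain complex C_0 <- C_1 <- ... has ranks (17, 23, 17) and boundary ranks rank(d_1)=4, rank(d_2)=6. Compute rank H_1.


rank H_k = rank(ker d_k) - rank(im d_{k+1}).
rank(ker d_1) = rank(C_1) - rank(d_1) = 23 - 4 = 19.
rank(im d_{1+1}) = 6.
rank H_1 = 19 - 6 = 13

13


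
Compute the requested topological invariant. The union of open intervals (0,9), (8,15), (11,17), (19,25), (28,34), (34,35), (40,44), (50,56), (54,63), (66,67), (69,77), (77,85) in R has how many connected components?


Sort and merge overlapping open intervals.
Merged: (0,17), (19,25), (28,34), (34,35), (40,44), (50,63), (66,67), (69,77), (77,85).
Number of components = 9

9


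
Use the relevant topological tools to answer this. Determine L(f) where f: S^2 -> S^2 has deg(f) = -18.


On S^2: L(f) = tr(f_0*) + (-1)^2 tr(f_2*) = 1 + (-1)^2 * deg(f).
L(f) = 1 + (-1)^2 * -18 = 1 + -18 = -17

-17


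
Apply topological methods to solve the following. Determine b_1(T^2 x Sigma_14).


pi_1(A x B) = pi_1(A) x pi_1(B); rank of abelianization = b_1.
b_1(T^2) = 2, b_1(Sigma_14) = 2*14 = 28.
b_1(product) = 2 + 28 = 30

30


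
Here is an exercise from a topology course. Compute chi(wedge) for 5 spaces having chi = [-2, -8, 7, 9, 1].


chi(A v B) = chi(A) + chi(B) - 1 (one point identified).
For 5 spaces: chi = (sum chi_i) - (5 - 1).
sum = 7; chi = 7 - 4 = 3

3


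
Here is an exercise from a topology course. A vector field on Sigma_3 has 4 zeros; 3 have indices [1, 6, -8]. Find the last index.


Poincare-Hopf: sum of indices = chi(M).
chi(Sigma_3) = 2 - 2*3 = -4.
Sum of known indices = -1.
x = chi - (sum known) = -4 - (-1) = -3

-3


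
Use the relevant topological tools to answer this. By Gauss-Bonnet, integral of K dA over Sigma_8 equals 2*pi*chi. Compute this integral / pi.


Gauss-Bonnet: integral K dA = 2*pi*chi(M).
chi(Sigma_8) = 2 - 2*8 = -14.
(integral K dA)/pi = 2*chi = 2*(-14) = -28

-28


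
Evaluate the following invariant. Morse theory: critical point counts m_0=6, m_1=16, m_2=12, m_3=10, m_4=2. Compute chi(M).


Morse theory: chi(M) = sum_k (-1)^k m_k where m_k = #(index-k critical points).
= (6) + (-16) + (12) + (-10) + (2) = -6

-6


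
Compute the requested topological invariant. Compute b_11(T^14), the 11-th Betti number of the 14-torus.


By the Kunneth formula, b_k(T^n) = C(n,k).
b_11(T^14) = C(14,11).
C(14,11) = 14!/(11!*3!) = 364

364


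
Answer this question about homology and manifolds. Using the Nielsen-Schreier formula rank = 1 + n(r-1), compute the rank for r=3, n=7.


Nielsen-Schreier: an index-n subgroup of F_r is free of rank 1 + n(r-1).
Equivalently: chi(cover) = n*chi(base); chi(vee_r S^1) = 1 - 3 = -2.
chi(E) = 7*(-2) = -14; rank = 1 - chi(E) = 1 - (-14) = 15.
rank = 1 + 7*(3-1) = 1 + 14 = 15

15


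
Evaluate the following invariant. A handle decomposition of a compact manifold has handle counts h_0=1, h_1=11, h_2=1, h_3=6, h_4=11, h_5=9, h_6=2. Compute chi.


Handles of index k contribute (-1)^k to chi (same as CW cells).
chi = (1) + (-11) + (1) + (-6) + (11) + (-9) + (2) = -11

-11


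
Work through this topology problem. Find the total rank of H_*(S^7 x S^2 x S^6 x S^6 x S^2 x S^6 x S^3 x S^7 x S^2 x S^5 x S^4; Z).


Total Betti number is multiplicative under products.
Each S^d (d>=1) has total Betti number 2.
There are 11 sphere factors.
Total = 2^11 = 2048

2048


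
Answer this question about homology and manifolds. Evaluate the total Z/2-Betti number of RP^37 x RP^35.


dim H^*(RP^n; Z/2) = n+1 (one Z/2 in each degree 0..n).
Total Betti number is multiplicative.
Total = (37+1) * (35+1) = 38 * 36 = 1368

1368


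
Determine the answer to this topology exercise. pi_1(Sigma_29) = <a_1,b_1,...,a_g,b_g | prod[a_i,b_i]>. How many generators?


Standard presentation: pi_1(Sigma_g) = <a_1,b_1,...,a_g,b_g | [a_1,b_1]...[a_g,b_g] = 1>.
Number of generators = 2g = 2*29 = 58

58


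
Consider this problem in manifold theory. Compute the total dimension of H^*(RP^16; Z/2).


H^k(RP^16; Z/2) = Z/2 for each 0 <= k <= 16.
Total dimension = 16 + 1 = 17

17


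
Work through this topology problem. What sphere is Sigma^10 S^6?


Each suspension raises dimension by 1: Sigma S^n = S^{n+1}.
Sigma^10 S^6 = S^{6+10} = S^16

16


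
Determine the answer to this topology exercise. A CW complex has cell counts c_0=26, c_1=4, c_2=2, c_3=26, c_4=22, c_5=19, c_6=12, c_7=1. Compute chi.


chi = sum_k (-1)^k c_k.
= (-1)^0*26 + (-1)^1*4 + (-1)^2*2 + (-1)^3*26 + (-1)^4*22 + (-1)^5*19 + (-1)^6*12 + (-1)^7*1
= (26) + (-4) + (2) + (-26) + (22) + (-19) + (12) + (-1)
= 12

12


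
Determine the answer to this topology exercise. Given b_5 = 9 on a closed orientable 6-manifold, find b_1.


Poincare duality for closed orientable n-manifolds: b_k = b_{n-k}.
Here n = 6, so b_1 = b_5 = 9

9


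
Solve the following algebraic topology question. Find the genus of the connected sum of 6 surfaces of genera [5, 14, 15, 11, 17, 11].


Genus is additive under connected sum of orientable surfaces.
g = 5 + 14 + 15 + 11 + 17 + 11 = 73

73


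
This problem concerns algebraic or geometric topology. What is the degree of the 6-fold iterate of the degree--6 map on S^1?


deg(f) = -6. Degree is multiplicative: deg(f^6) = (deg f)^6.
deg(f^6) = (-6)^6 = 46656

46656


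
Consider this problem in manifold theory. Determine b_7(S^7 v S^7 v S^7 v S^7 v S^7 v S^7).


For a wedge of spheres, H_k (k>0) is free on one generator per sphere of dimension k.
Spheres of dimension 7: count = 6.
b_7 = 6

6


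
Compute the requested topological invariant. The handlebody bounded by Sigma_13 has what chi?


A genus-g handlebody deformation retracts to a wedge of g circles.
chi(vee_g S^1) = 1 - g.
chi(H_13) = 1 - 13 = -12

-12


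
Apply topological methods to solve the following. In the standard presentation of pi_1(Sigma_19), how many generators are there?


Standard presentation: pi_1(Sigma_g) = <a_1,b_1,...,a_g,b_g | [a_1,b_1]...[a_g,b_g] = 1>.
Number of generators = 2g = 2*19 = 38

38


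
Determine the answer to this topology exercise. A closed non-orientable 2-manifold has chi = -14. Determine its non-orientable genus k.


chi = 2 - k for closed non-orientable surfaces with k crosscaps.
-14 = 2 - k
k = 2 - (-14) = 16

16


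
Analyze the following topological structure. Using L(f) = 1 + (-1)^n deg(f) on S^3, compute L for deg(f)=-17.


On S^3: L(f) = tr(f_0*) + (-1)^3 tr(f_3*) = 1 + (-1)^3 * deg(f).
L(f) = 1 + (-1)^3 * -17 = 1 + 17 = 18

18


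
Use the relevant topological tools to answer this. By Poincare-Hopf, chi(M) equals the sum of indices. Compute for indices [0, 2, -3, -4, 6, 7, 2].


Poincare-Hopf: chi(M) = sum of indices of zeros.
chi = (0) + (2) + (-3) + (-4) + (6) + (7) + (2) = 10

10


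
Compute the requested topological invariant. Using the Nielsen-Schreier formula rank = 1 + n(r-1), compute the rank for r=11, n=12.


Nielsen-Schreier: an index-n subgroup of F_r is free of rank 1 + n(r-1).
Equivalently: chi(cover) = n*chi(base); chi(vee_r S^1) = 1 - 11 = -10.
chi(E) = 12*(-10) = -120; rank = 1 - chi(E) = 1 - (-120) = 121.
rank = 1 + 12*(11-1) = 1 + 120 = 121

121


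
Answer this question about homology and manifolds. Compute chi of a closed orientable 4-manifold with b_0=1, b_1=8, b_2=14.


By Poincare duality b_k = b_{4-k}, so full Betti numbers: b_0=1, b_1=8, b_2=14, b_3=8, b_4=1.
chi = sum (-1)^k b_k = 0

0


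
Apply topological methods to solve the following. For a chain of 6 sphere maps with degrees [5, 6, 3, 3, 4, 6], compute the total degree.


Degree is multiplicative: deg(composition) = product of degrees.
= (5) * (6) * (3) * (3) * (4) * (6) = 6480

6480


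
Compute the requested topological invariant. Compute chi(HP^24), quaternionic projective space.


HP^24 has one cell in each dimension 0, 4, ..., 4*24 (24+1 cells, all even-dim).
chi = 24 + 1 = 25

25


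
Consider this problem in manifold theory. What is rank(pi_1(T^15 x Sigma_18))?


pi_1(A x B) = pi_1(A) x pi_1(B); rank of abelianization = b_1.
b_1(T^15) = 15, b_1(Sigma_18) = 2*18 = 36.
b_1(product) = 15 + 36 = 51

51


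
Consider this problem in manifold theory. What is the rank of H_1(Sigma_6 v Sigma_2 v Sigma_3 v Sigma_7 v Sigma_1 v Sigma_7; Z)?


For a wedge X v Y: reduced H_k(X v Y) = H_k(X) + H_k(Y).
Each Sigma_g contributes b_1 = 2g.
b_1 = 12 + 4 + 6 + 14 + 2 + 14 = 52

52


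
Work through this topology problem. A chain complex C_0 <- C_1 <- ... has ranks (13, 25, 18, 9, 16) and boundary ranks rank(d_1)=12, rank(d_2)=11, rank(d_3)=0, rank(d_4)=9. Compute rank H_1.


rank H_k = rank(ker d_k) - rank(im d_{k+1}).
rank(ker d_1) = rank(C_1) - rank(d_1) = 25 - 12 = 13.
rank(im d_{1+1}) = 11.
rank H_1 = 13 - 11 = 2

2


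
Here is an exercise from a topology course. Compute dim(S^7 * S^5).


Join of spheres: S^m * S^n = S^{m+n+1}.
dim = 7 + 5 + 1 = 13

13


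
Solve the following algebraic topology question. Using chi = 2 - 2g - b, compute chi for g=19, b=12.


For a compact orientable surface with genus g and b boundary components: chi = 2 - 2g - b.
chi = 2 - 2*19 - 12 = 2 - 38 - 12 = -48

-48


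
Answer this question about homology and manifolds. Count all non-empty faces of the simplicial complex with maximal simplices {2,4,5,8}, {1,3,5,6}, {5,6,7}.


Each maximal simplex on m vertices has 2^m - 1 nonempty faces.
Take the union (dedupe shared faces).
Total distinct faces = 33

33


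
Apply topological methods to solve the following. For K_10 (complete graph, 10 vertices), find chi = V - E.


K_10: V = 10, E = C(10,2) = 45.
chi = V - E = 10 - 45 = -35

-35


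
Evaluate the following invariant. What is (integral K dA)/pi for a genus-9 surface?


Gauss-Bonnet: integral K dA = 2*pi*chi(M).
chi(Sigma_9) = 2 - 2*9 = -16.
(integral K dA)/pi = 2*chi = 2*(-16) = -32

-32


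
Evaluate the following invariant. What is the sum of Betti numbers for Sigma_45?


For Sigma_45: b_0 = 1, b_1 = 2g = 90, b_2 = 1.
Total = 1 + 90 + 1 = 92

92


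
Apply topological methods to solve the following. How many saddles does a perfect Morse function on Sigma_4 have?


A perfect Morse function has m_k = b_k.
For Sigma_4: b_0=1, b_1=2g=8, b_2=1.
Saddles m_1 = 2g = 8

8


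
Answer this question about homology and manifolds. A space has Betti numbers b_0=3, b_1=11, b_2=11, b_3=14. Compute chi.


chi = sum_k (-1)^k b_k.
= (3) + (-11) + (11) + (-14)
= -11

-11
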